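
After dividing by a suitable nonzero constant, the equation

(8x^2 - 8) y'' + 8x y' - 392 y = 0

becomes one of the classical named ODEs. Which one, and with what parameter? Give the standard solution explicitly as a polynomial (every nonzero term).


All three coefficients share the factor -8; dividing through by -8 gives  (1 - x^2) y'' - x y' + 49 y = 0.
This matches the Chebyshev equation (1 - x^2) y'' - x y' + n^2 y = 0 (note the -x y' term, not -2x y') with n^2 = 49, so n = 7; the polynomial solution is T_7(x).
With y = sum_k a_k x^k, matching x^k gives (k+2)(k+1) a_{k+2} = (k^2 - n^2) a_k = (k - 7)(k + 7) a_k. The right side vanishes at k = 7, so the series with the parity of 7 terminates at degree 7.
Standard normalization: leading coefficient of T_n is 2^(n-1), so a_7 = 2^6 = 64. Work downward with a_k = (k+1)(k+2) a_{k+2} / ((k - 7)(k + 7)):
  a_5 = (6)(7)(64) / ((5 - 7)(5 + 7)) = 2688/(-24) = -112
  a_3 = (4)(5)(-112) / ((3 - 7)(3 + 7)) = -2240/(-40) = 56
  a_1 = (2)(3)(56) / ((1 - 7)(1 + 7)) = 336/(-48) = -7
Hence T_7(x) = 64 x^7 - 112 x^5 + 56 x^3 - 7 x.

T_7(x); series = 64 x^7 - 112 x^5 + 56 x^3 - 7 x


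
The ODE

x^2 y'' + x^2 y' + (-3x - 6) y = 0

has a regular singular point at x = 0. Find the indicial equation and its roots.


Divide by x^2 to reach normal form y'' + P_1(x) y' + P_2(x) y = 0 with P_1(x) = 1 and P_2(x) = -3/x - 6/x^2.
x = 0 is a singular point because the y-coefficient -3/x - 6/x^2 has a pole at x = 0.
It is a regular singular point because x P_1(x) = p(x) = x and x^2 P_2(x) = q(x) = -3x - 6 are polynomials, hence analytic at x = 0.
p(0) = 0,  q(0) = -6.
Indicial equation: r(r-1) + p(0) r + q(0) = 0, i.e. r^2 + (p(0) - 1) r + q(0) = 0, i.e. r^2 - 1 r - 6 = 0.
Discriminant: (-1)^2 - 4(-6) = 25, so r = (1 ± 5)/2.
Solving: r_1 = 3, r_2 = -2.

indicial: r^2 - 1 r - 6 = 0; roots r_1 = 3, r_2 = -2


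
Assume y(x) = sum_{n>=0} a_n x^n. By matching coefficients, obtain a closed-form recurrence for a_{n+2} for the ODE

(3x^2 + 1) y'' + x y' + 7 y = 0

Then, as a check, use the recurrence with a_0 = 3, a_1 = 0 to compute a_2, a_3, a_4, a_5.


Substitute y = sum_n a_n x^n.
(1 + 3 x^2) y'' contributes (n+2)(n+1) a_{n+2} + 3 n(n-1) a_n at x^n.
x y'(x) contributes n a_n at x^n.
7 y(x) contributes 7 a_n at x^n.
Matching x^n: (n+2)(n+1) a_{n+2} + (3 n(n-1) + n + 7) a_n = 0.
Thus a_{n+2} = (-3 n(n-1) - n - 7) / ((n+1)(n+2)) * a_n.

Check with a_0 = 3, a_1 = 0 (apply the recurrence for n = 0, 1, 2, 3): a_0 = 3, a_1 = 0, a_2 = -21/2, a_3 = 0, a_4 = 105/8, a_5 = 0.

a_(n+2) = (-3 n(n-1) - n - 7) / ((n+1)(n+2)) * a_n; check: a_0 = 3, a_1 = 0, a_2 = -21/2, a_3 = 0, a_4 = 105/8, a_5 = 0


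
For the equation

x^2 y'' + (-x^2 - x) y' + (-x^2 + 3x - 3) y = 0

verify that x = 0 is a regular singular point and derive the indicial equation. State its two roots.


Divide by x^2 to reach normal form y'' + P_1(x) y' + P_2(x) y = 0 with P_1(x) = -1 - 1/x and P_2(x) = -1 + 3/x - 3/x^2.
x = 0 is a singular point because the y'-coefficient -1 - 1/x has a pole at x = 0 and the y-coefficient -1 + 3/x - 3/x^2 has a pole at x = 0.
It is a regular singular point because x P_1(x) = p(x) = -x - 1 and x^2 P_2(x) = q(x) = -x^2 + 3x - 3 are polynomials, hence analytic at x = 0.
p(0) = -1,  q(0) = -3.
Indicial equation: r(r-1) + p(0) r + q(0) = 0, i.e. r^2 + (p(0) - 1) r + q(0) = 0, i.e. r^2 - 2 r - 3 = 0.
Discriminant: (-2)^2 - 4(-3) = 16, so r = (2 ± 4)/2.
Solving: r_1 = 3, r_2 = -1.

indicial: r^2 - 2 r - 3 = 0; roots r_1 = 3, r_2 = -1


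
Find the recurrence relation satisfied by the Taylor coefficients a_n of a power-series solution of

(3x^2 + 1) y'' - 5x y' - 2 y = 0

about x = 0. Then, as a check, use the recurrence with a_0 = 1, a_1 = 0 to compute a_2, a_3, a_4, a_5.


Substitute y = sum_n a_n x^n.
(1 + 3 x^2) y'' contributes (n+2)(n+1) a_{n+2} + 3 n(n-1) a_n at x^n.
-5 x y'(x) contributes -5 n a_n at x^n.
-2 y(x) contributes -2 a_n at x^n.
Matching x^n: (n+2)(n+1) a_{n+2} + (3 n(n-1) - 5 n - 2) a_n = 0.
Thus a_{n+2} = (-3 n(n-1) + 5 n + 2) / ((n+1)(n+2)) * a_n.

Check with a_0 = 1, a_1 = 0 (apply the recurrence for n = 0, 1, 2, 3): a_0 = 1, a_1 = 0, a_2 = 1, a_3 = 0, a_4 = 1/2, a_5 = 0.

a_(n+2) = (-3 n(n-1) + 5 n + 2) / ((n+1)(n+2)) * a_n; check: a_0 = 1, a_1 = 0, a_2 = 1, a_3 = 0, a_4 = 1/2, a_5 = 0


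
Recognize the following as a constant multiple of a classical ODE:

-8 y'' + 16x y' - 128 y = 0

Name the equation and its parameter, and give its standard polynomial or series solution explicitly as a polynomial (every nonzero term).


All three coefficients share the factor -8; dividing through by -8 gives  y'' - 2x y' + 16 y = 0.
This matches the Hermite equation y'' - 2x y' + 2n y = 0 with 2n = 16, so n = 8; the polynomial solution is H_8(x).
With y = sum_k a_k x^k, matching x^k gives (k+2)(k+1) a_{k+2} = 2(k - n) a_k = 2(k - 8) a_k. The right side vanishes at k = 8, so the series with the parity of 8 terminates at degree 8.
Standard normalization: leading coefficient of H_n is 2^n, so a_8 = 2^8 = 256. Work downward with a_k = (k+1)(k+2) a_{k+2} / (2(k - n)):
  a_6 = (7)(8)(256) / (2(6 - 8)) = 14336/(-4) = -3584
  a_4 = (5)(6)(-3584) / (2(4 - 8)) = -107520/(-8) = 13440
  a_2 = (3)(4)(13440) / (2(2 - 8)) = 161280/(-12) = -13440
  a_0 = (1)(2)(-13440) / (2(0 - 8)) = -26880/(-16) = 1680
Hence H_8(x) = 256 x^8 - 3584 x^6 + 13440 x^4 - 13440 x^2 + 1680.

H_8(x); series = 256 x^8 - 3584 x^6 + 13440 x^4 - 13440 x^2 + 1680


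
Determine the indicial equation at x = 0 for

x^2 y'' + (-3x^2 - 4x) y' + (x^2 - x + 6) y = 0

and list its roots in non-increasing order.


Divide by x^2 to reach normal form y'' + P_1(x) y' + P_2(x) y = 0 with P_1(x) = -3 - 4/x and P_2(x) = 1 - 1/x + 6/x^2.
x = 0 is a singular point because the y'-coefficient -3 - 4/x has a pole at x = 0 and the y-coefficient 1 - 1/x + 6/x^2 has a pole at x = 0.
It is a regular singular point because x P_1(x) = p(x) = -3x - 4 and x^2 P_2(x) = q(x) = x^2 - x + 6 are polynomials, hence analytic at x = 0.
p(0) = -4,  q(0) = 6.
Indicial equation: r(r-1) + p(0) r + q(0) = 0, i.e. r^2 + (p(0) - 1) r + q(0) = 0, i.e. r^2 - 5 r + 6 = 0.
Discriminant: (-5)^2 - 4(6) = 1, so r = (5 ± 1)/2.
Solving: r_1 = 3, r_2 = 2.

indicial: r^2 - 5 r + 6 = 0; roots r_1 = 3, r_2 = 2


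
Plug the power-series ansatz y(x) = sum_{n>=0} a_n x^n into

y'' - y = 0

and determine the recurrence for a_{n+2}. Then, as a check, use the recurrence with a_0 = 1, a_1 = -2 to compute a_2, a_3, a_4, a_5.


Substitute y = sum_n a_n x^n into y'' + (const) y = 0.
y''(x) = sum_{n>=0} (n+2)(n+1) a_{n+2} x^n.
The ODE becomes sum_n [(n+2)(n+1) a_{n+2} - 1 a_n] x^n = 0.
Setting each coefficient to zero gives the recurrence:
  (n+2)(n+1) a_{n+2} - 1 a_n = 0,
  a_{n+2} = 1 / ((n+1)(n+2)) a_n.

Check with a_0 = 1, a_1 = -2 (apply the recurrence for n = 0, 1, 2, 3): a_0 = 1, a_1 = -2, a_2 = 1/2, a_3 = -1/3, a_4 = 1/24, a_5 = -1/60.

a_{n+2} = 1/((n+1)(n+2)) * a_n; check: a_0 = 1, a_1 = -2, a_2 = 1/2, a_3 = -1/3, a_4 = 1/24, a_5 = -1/60


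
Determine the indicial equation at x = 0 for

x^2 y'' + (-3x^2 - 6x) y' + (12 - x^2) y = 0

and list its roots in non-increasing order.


Divide by x^2 to reach normal form y'' + P_1(x) y' + P_2(x) y = 0 with P_1(x) = -3 - 6/x and P_2(x) = -1 + 12/x^2.
x = 0 is a singular point because the y'-coefficient -3 - 6/x has a pole at x = 0 and the y-coefficient -1 + 12/x^2 has a pole at x = 0.
It is a regular singular point because x P_1(x) = p(x) = -3x - 6 and x^2 P_2(x) = q(x) = 12 - x^2 are polynomials, hence analytic at x = 0.
p(0) = -6,  q(0) = 12.
Indicial equation: r(r-1) + p(0) r + q(0) = 0, i.e. r^2 + (p(0) - 1) r + q(0) = 0, i.e. r^2 - 7 r + 12 = 0.
Discriminant: (-7)^2 - 4(12) = 1, so r = (7 ± 1)/2.
Solving: r_1 = 4, r_2 = 3.

indicial: r^2 - 7 r + 12 = 0; roots r_1 = 4, r_2 = 3


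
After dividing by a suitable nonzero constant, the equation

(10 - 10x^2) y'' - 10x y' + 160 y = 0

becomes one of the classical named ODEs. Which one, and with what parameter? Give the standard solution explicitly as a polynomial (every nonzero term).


All three coefficients share the factor 10; dividing through by 10 gives  (1 - x^2) y'' - x y' + 16 y = 0.
This matches the Chebyshev equation (1 - x^2) y'' - x y' + n^2 y = 0 (note the -x y' term, not -2x y') with n^2 = 16, so n = 4; the polynomial solution is T_4(x).
With y = sum_k a_k x^k, matching x^k gives (k+2)(k+1) a_{k+2} = (k^2 - n^2) a_k = (k - 4)(k + 4) a_k. The right side vanishes at k = 4, so the series with the parity of 4 terminates at degree 4.
Standard normalization: leading coefficient of T_n is 2^(n-1), so a_4 = 2^3 = 8. Work downward with a_k = (k+1)(k+2) a_{k+2} / ((k - 4)(k + 4)):
  a_2 = (3)(4)(8) / ((2 - 4)(2 + 4)) = 96/(-12) = -8
  a_0 = (1)(2)(-8) / ((0 - 4)(0 + 4)) = -16/(-16) = 1
Hence T_4(x) = 8 x^4 - 8 x^2 + 1.

T_4(x); series = 8 x^4 - 8 x^2 + 1


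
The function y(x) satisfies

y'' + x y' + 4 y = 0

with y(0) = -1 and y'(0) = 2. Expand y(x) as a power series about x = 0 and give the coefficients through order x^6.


Ansatz: y(x) = sum_{n>=0} a_n x^n, so y'(x) = sum_{n>=1} n a_n x^(n-1) and y''(x) = sum_{n>=2} n(n-1) a_n x^(n-2).
Substitute into P(x) y'' + Q(x) y' + R(x) y = 0 with P(x) = 1, Q(x) = x, R(x) = 4, and match powers of x.
Initial conditions: a_0 = -1, a_1 = 2.
Setting the coefficient of each power of x to zero and solving order by order (substituting the coefficients already found):
  x^0: 2 a_2 + 4 a_0 = 0  ->  2 a_2 = -4 a_0 = 4  ->  a_2 = 2
  x^1: 6 a_3 + 5 a_1 = 0  ->  6 a_3 = -5 a_1 = -10  ->  a_3 = -5/3
  x^2: 12 a_4 + 6 a_2 = 0  ->  12 a_4 = -6 a_2 = -12  ->  a_4 = -1
  x^3: 20 a_5 + 7 a_3 = 0  ->  20 a_5 = -7 a_3 = 35/3  ->  a_5 = 7/12
  x^4: 30 a_6 + 8 a_4 = 0  ->  30 a_6 = -8 a_4 = 8  ->  a_6 = 4/15
Truncated series: y(x) = -1 + 2 x + 2 x^2 - (5/3) x^3 - x^4 + (7/12) x^5 + (4/15) x^6 + O(x^7).

a_0 = -1; a_1 = 2; a_2 = 2; a_3 = -5/3; a_4 = -1; a_5 = 7/12; a_6 = 4/15


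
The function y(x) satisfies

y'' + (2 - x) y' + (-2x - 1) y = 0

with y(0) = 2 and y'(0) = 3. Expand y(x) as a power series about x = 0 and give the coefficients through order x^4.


Ansatz: y(x) = sum_{n>=0} a_n x^n, so y'(x) = sum_{n>=1} n a_n x^(n-1) and y''(x) = sum_{n>=2} n(n-1) a_n x^(n-2).
Substitute into P(x) y'' + Q(x) y' + R(x) y = 0 with P(x) = 1, Q(x) = 2 - x, R(x) = -2x - 1, and match powers of x.
Initial conditions: a_0 = 2, a_1 = 3.
Setting the coefficient of each power of x to zero and solving order by order (substituting the coefficients already found):
  x^0: 2 a_2 + 2 a_1 - a_0 = 0  ->  2 a_2 = -2 a_1 + a_0 = -4  ->  a_2 = -2
  x^1: 6 a_3 + 4 a_2 - 2 a_1 - 2 a_0 = 0  ->  6 a_3 = -4 a_2 + 2 a_1 + 2 a_0 = 18  ->  a_3 = 3
  x^2: 12 a_4 + 6 a_3 - 3 a_2 - 2 a_1 = 0  ->  12 a_4 = -6 a_3 + 3 a_2 + 2 a_1 = -18  ->  a_4 = -3/2
Truncated series: y(x) = 2 + 3 x - 2 x^2 + 3 x^3 - (3/2) x^4 + O(x^5).

a_0 = 2; a_1 = 3; a_2 = -2; a_3 = 3; a_4 = -3/2


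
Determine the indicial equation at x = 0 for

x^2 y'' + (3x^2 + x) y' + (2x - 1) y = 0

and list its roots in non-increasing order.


Divide by x^2 to reach normal form y'' + P_1(x) y' + P_2(x) y = 0 with P_1(x) = 3 + 1/x and P_2(x) = 2/x - 1/x^2.
x = 0 is a singular point because the y'-coefficient 3 + 1/x has a pole at x = 0 and the y-coefficient 2/x - 1/x^2 has a pole at x = 0.
It is a regular singular point because x P_1(x) = p(x) = 3x + 1 and x^2 P_2(x) = q(x) = 2x - 1 are polynomials, hence analytic at x = 0.
p(0) = 1,  q(0) = -1.
Indicial equation: r(r-1) + p(0) r + q(0) = 0, i.e. r^2 + (p(0) - 1) r + q(0) = 0, i.e. r^2 - 1 = 0.
Discriminant: (0)^2 - 4(-1) = 4, so r = (0 ± 2)/2.
Solving: r_1 = 1, r_2 = -1.

indicial: r^2 - 1 = 0; roots r_1 = 1, r_2 = -1


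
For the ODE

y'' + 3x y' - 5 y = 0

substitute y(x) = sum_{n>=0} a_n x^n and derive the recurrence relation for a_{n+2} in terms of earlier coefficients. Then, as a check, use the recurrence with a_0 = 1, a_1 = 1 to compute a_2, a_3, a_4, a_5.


Substitute y = sum_n a_n x^n.
y''(x) has coefficient (n+2)(n+1) a_{n+2} at x^n;
3 x y'(x) has coefficient 3 n a_n at x^n (shift);
-5 y(x) has coefficient -5 a_n at x^n.
Matching x^n: (n+2)(n+1) a_{n+2} + (3n - 5) a_n = 0.
Thus a_{n+2} = (-3n + 5) / ((n+1)(n+2)) * a_n.

Check with a_0 = 1, a_1 = 1 (apply the recurrence for n = 0, 1, 2, 3): a_0 = 1, a_1 = 1, a_2 = 5/2, a_3 = 1/3, a_4 = -5/24, a_5 = -1/15.

a_(n+2) = (-3n + 5) / ((n+1)(n+2)) * a_n; check: a_0 = 1, a_1 = 1, a_2 = 5/2, a_3 = 1/3, a_4 = -5/24, a_5 = -1/15


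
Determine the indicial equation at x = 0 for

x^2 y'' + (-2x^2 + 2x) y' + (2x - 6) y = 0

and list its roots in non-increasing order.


Divide by x^2 to reach normal form y'' + P_1(x) y' + P_2(x) y = 0 with P_1(x) = -2 + 2/x and P_2(x) = 2/x - 6/x^2.
x = 0 is a singular point because the y'-coefficient -2 + 2/x has a pole at x = 0 and the y-coefficient 2/x - 6/x^2 has a pole at x = 0.
It is a regular singular point because x P_1(x) = p(x) = 2 - 2x and x^2 P_2(x) = q(x) = 2x - 6 are polynomials, hence analytic at x = 0.
p(0) = 2,  q(0) = -6.
Indicial equation: r(r-1) + p(0) r + q(0) = 0, i.e. r^2 + (p(0) - 1) r + q(0) = 0, i.e. r^2 + 1 r - 6 = 0.
Discriminant: (1)^2 - 4(-6) = 25, so r = (-1 ± 5)/2.
Solving: r_1 = 2, r_2 = -3.

indicial: r^2 + 1 r - 6 = 0; roots r_1 = 2, r_2 = -3


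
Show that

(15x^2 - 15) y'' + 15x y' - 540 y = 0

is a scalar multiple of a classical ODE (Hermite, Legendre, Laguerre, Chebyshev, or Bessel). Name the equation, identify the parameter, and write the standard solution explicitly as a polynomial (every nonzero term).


All three coefficients share the factor -15; dividing through by -15 gives  (1 - x^2) y'' - x y' + 36 y = 0.
This matches the Chebyshev equation (1 - x^2) y'' - x y' + n^2 y = 0 (note the -x y' term, not -2x y') with n^2 = 36, so n = 6; the polynomial solution is T_6(x).
With y = sum_k a_k x^k, matching x^k gives (k+2)(k+1) a_{k+2} = (k^2 - n^2) a_k = (k - 6)(k + 6) a_k. The right side vanishes at k = 6, so the series with the parity of 6 terminates at degree 6.
Standard normalization: leading coefficient of T_n is 2^(n-1), so a_6 = 2^5 = 32. Work downward with a_k = (k+1)(k+2) a_{k+2} / ((k - 6)(k + 6)):
  a_4 = (5)(6)(32) / ((4 - 6)(4 + 6)) = 960/(-20) = -48
  a_2 = (3)(4)(-48) / ((2 - 6)(2 + 6)) = -576/(-32) = 18
  a_0 = (1)(2)(18) / ((0 - 6)(0 + 6)) = 36/(-36) = -1
Hence T_6(x) = 32 x^6 - 48 x^4 + 18 x^2 - 1.

T_6(x); series = 32 x^6 - 48 x^4 + 18 x^2 - 1


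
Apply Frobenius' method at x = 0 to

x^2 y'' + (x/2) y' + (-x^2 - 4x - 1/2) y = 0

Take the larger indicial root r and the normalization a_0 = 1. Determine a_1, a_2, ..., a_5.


Write in Frobenius form y'' + (p(x)/x) y' + (q(x)/x^2) y = 0:
  p(x) = 1/2,  q(x) = -x^2 - 4x - 1/2.
Indicial equation: r(r-1) + (1/2) r + (-1/2) = 0 -> roots r_1 = 1, r_2 = -1/2.
Take r = r_1 = 1. Let y(x) = x^r sum_{n>=0} a_n x^n with a_0 = 1.
Substitute y = x^r sum a_n x^n and match x^{r+n}. The recurrence is
  D(n) a_n - 4 a_{n-1} - 1 a_{n-2} = 0,  where D(n) = (r+n)(r+n-1) + (1/2)(r+n) + (-1/2).
  a_n = [4 a_{n-1} + 1 a_{n-2}] / D(n).
Since the indicial polynomial factors as (r - r_1)(r - r_2), D(n) = (r_1 + n - r_1)(r_1 + n - r_2) = n(n + 3/2).
Evaluating step by step (a_0 = 1):
  n = 1: D(1) = 1(1 + 3/2) = 5/2; numerator = 4(1) = 4; a_1 = (4)/(5/2) = 8/5
  n = 2: D(2) = 2(2 + 3/2) = 7; numerator = 4(8/5) + 1(1) = 37/5; a_2 = (37/5)/(7) = 37/35
  n = 3: D(3) = 3(3 + 3/2) = 27/2; numerator = 4(37/35) + 1(8/5) = 204/35; a_3 = (204/35)/(27/2) = 136/315
  n = 4: D(4) = 4(4 + 3/2) = 22; numerator = 4(136/315) + 1(37/35) = 877/315; a_4 = (877/315)/(22) = 877/6930
  n = 5: D(5) = 5(5 + 3/2) = 65/2; numerator = 4(877/6930) + 1(136/315) = 650/693; a_5 = (650/693)/(65/2) = 20/693

r = 1; a_0 = 1; a_1 = 8/5; a_2 = 37/35; a_3 = 136/315; a_4 = 877/6930; a_5 = 20/693


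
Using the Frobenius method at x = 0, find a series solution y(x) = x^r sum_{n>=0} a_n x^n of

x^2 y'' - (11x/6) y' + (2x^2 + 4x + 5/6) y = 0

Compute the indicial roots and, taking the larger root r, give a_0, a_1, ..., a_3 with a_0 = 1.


Write in Frobenius form y'' + (p(x)/x) y' + (q(x)/x^2) y = 0:
  p(x) = -11/6,  q(x) = 2x^2 + 4x + 5/6.
Indicial equation: r(r-1) + (-11/6) r + (5/6) = 0 -> roots r_1 = 5/2, r_2 = 1/3.
Take r = r_1 = 5/2. Let y(x) = x^r sum_{n>=0} a_n x^n with a_0 = 1.
Substitute y = x^r sum a_n x^n and match x^{r+n}. The recurrence is
  D(n) a_n + 4 a_{n-1} + 2 a_{n-2} = 0,  where D(n) = (r+n)(r+n-1) + (-11/6)(r+n) + (5/6).
  a_n = [-4 a_{n-1} - 2 a_{n-2}] / D(n).
Since the indicial polynomial factors as (r - r_1)(r - r_2), D(n) = (r_1 + n - r_1)(r_1 + n - r_2) = n(n + 13/6).
Evaluating step by step (a_0 = 1):
  n = 1: D(1) = 1(1 + 13/6) = 19/6; numerator = -4(1) = -4; a_1 = (-4)/(19/6) = -24/19
  n = 2: D(2) = 2(2 + 13/6) = 25/3; numerator = -4(-24/19) - 2(1) = 58/19; a_2 = (58/19)/(25/3) = 174/475
  n = 3: D(3) = 3(3 + 13/6) = 31/2; numerator = -4(174/475) - 2(-24/19) = 504/475; a_3 = (504/475)/(31/2) = 1008/14725

r = 5/2; a_0 = 1; a_1 = -24/19; a_2 = 174/475; a_3 = 1008/14725


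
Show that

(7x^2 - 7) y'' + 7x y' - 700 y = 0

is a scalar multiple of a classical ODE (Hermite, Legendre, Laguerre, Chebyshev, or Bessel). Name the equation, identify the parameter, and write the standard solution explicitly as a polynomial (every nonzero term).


All three coefficients share the factor -7; dividing through by -7 gives  (1 - x^2) y'' - x y' + 100 y = 0.
This matches the Chebyshev equation (1 - x^2) y'' - x y' + n^2 y = 0 (note the -x y' term, not -2x y') with n^2 = 100, so n = 10; the polynomial solution is T_10(x).
With y = sum_k a_k x^k, matching x^k gives (k+2)(k+1) a_{k+2} = (k^2 - n^2) a_k = (k - 10)(k + 10) a_k. The right side vanishes at k = 10, so the series with the parity of 10 terminates at degree 10.
Standard normalization: leading coefficient of T_n is 2^(n-1), so a_10 = 2^9 = 512. Work downward with a_k = (k+1)(k+2) a_{k+2} / ((k - 10)(k + 10)):
  a_8 = (9)(10)(512) / ((8 - 10)(8 + 10)) = 46080/(-36) = -1280
  a_6 = (7)(8)(-1280) / ((6 - 10)(6 + 10)) = -71680/(-64) = 1120
  a_4 = (5)(6)(1120) / ((4 - 10)(4 + 10)) = 33600/(-84) = -400
  a_2 = (3)(4)(-400) / ((2 - 10)(2 + 10)) = -4800/(-96) = 50
  a_0 = (1)(2)(50) / ((0 - 10)(0 + 10)) = 100/(-100) = -1
Hence T_10(x) = 512 x^10 - 1280 x^8 + 1120 x^6 - 400 x^4 + 50 x^2 - 1.

T_10(x); series = 512 x^10 - 1280 x^8 + 1120 x^6 - 400 x^4 + 50 x^2 - 1


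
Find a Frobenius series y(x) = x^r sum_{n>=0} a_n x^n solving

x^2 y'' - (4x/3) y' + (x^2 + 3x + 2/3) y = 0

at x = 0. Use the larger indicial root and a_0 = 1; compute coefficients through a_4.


Write in Frobenius form y'' + (p(x)/x) y' + (q(x)/x^2) y = 0:
  p(x) = -4/3,  q(x) = x^2 + 3x + 2/3.
Indicial equation: r(r-1) + (-4/3) r + (2/3) = 0 -> roots r_1 = 2, r_2 = 1/3.
Take r = r_1 = 2. Let y(x) = x^r sum_{n>=0} a_n x^n with a_0 = 1.
Substitute y = x^r sum a_n x^n and match x^{r+n}. The recurrence is
  D(n) a_n + 3 a_{n-1} + 1 a_{n-2} = 0,  where D(n) = (r+n)(r+n-1) + (-4/3)(r+n) + (2/3).
  a_n = [-3 a_{n-1} - 1 a_{n-2}] / D(n).
Since the indicial polynomial factors as (r - r_1)(r - r_2), D(n) = (r_1 + n - r_1)(r_1 + n - r_2) = n(n + 5/3).
Evaluating step by step (a_0 = 1):
  n = 1: D(1) = 1(1 + 5/3) = 8/3; numerator = -3(1) = -3; a_1 = (-3)/(8/3) = -9/8
  n = 2: D(2) = 2(2 + 5/3) = 22/3; numerator = -3(-9/8) - 1(1) = 19/8; a_2 = (19/8)/(22/3) = 57/176
  n = 3: D(3) = 3(3 + 5/3) = 14; numerator = -3(57/176) - 1(-9/8) = 27/176; a_3 = (27/176)/(14) = 27/2464
  n = 4: D(4) = 4(4 + 5/3) = 68/3; numerator = -3(27/2464) - 1(57/176) = -879/2464; a_4 = (-879/2464)/(68/3) = -2637/167552

r = 2; a_0 = 1; a_1 = -9/8; a_2 = 57/176; a_3 = 27/2464; a_4 = -2637/167552


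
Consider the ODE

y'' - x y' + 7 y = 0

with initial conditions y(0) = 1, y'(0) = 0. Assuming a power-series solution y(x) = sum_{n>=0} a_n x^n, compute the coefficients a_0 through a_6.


Ansatz: y(x) = sum_{n>=0} a_n x^n, so y'(x) = sum_{n>=1} n a_n x^(n-1) and y''(x) = sum_{n>=2} n(n-1) a_n x^(n-2).
Substitute into P(x) y'' + Q(x) y' + R(x) y = 0 with P(x) = 1, Q(x) = -x, R(x) = 7, and match powers of x.
Initial conditions: a_0 = 1, a_1 = 0.
Setting the coefficient of each power of x to zero and solving order by order (substituting the coefficients already found):
  x^0: 2 a_2 + 7 a_0 = 0  ->  2 a_2 = -7 a_0 = -7  ->  a_2 = -7/2
  x^1: 6 a_3 + 6 a_1 = 0  ->  6 a_3 = -6 a_1 = 0  ->  a_3 = 0
  x^2: 12 a_4 + 5 a_2 = 0  ->  12 a_4 = -5 a_2 = 35/2  ->  a_4 = 35/24
  x^3: 20 a_5 + 4 a_3 = 0  ->  20 a_5 = -4 a_3 = 0  ->  a_5 = 0
  x^4: 30 a_6 + 3 a_4 = 0  ->  30 a_6 = -3 a_4 = -35/8  ->  a_6 = -7/48
Truncated series: y(x) = 1 - (7/2) x^2 + (35/24) x^4 - (7/48) x^6 + O(x^7).

a_0 = 1; a_1 = 0; a_2 = -7/2; a_3 = 0; a_4 = 35/24; a_5 = 0; a_6 = -7/48


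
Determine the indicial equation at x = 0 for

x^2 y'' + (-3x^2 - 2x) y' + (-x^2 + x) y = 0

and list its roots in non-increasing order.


Divide by x^2 to reach normal form y'' + P_1(x) y' + P_2(x) y = 0 with P_1(x) = -3 - 2/x and P_2(x) = -1 + 1/x.
x = 0 is a singular point because the y'-coefficient -3 - 2/x has a pole at x = 0 and the y-coefficient -1 + 1/x has a pole at x = 0.
It is a regular singular point because x P_1(x) = p(x) = -3x - 2 and x^2 P_2(x) = q(x) = -x^2 + x are polynomials, hence analytic at x = 0.
p(0) = -2,  q(0) = 0.
Indicial equation: r(r-1) + p(0) r + q(0) = 0, i.e. r^2 + (p(0) - 1) r + q(0) = 0, i.e. r^2 - 3 r = 0.
Discriminant: (-3)^2 - 4(0) = 9, so r = (3 ± 3)/2.
Solving: r_1 = 3, r_2 = 0.

indicial: r^2 - 3 r = 0; roots r_1 = 3, r_2 = 0


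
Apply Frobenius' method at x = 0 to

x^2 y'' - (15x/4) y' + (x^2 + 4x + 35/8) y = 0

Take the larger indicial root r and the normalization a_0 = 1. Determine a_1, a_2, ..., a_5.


Write in Frobenius form y'' + (p(x)/x) y' + (q(x)/x^2) y = 0:
  p(x) = -15/4,  q(x) = x^2 + 4x + 35/8.
Indicial equation: r(r-1) + (-15/4) r + (35/8) = 0 -> roots r_1 = 7/2, r_2 = 5/4.
Take r = r_1 = 7/2. Let y(x) = x^r sum_{n>=0} a_n x^n with a_0 = 1.
Substitute y = x^r sum a_n x^n and match x^{r+n}. The recurrence is
  D(n) a_n + 4 a_{n-1} + 1 a_{n-2} = 0,  where D(n) = (r+n)(r+n-1) + (-15/4)(r+n) + (35/8).
  a_n = [-4 a_{n-1} - 1 a_{n-2}] / D(n).
Since the indicial polynomial factors as (r - r_1)(r - r_2), D(n) = (r_1 + n - r_1)(r_1 + n - r_2) = n(n + 9/4).
Evaluating step by step (a_0 = 1):
  n = 1: D(1) = 1(1 + 9/4) = 13/4; numerator = -4(1) = -4; a_1 = (-4)/(13/4) = -16/13
  n = 2: D(2) = 2(2 + 9/4) = 17/2; numerator = -4(-16/13) - 1(1) = 51/13; a_2 = (51/13)/(17/2) = 6/13
  n = 3: D(3) = 3(3 + 9/4) = 63/4; numerator = -4(6/13) - 1(-16/13) = -8/13; a_3 = (-8/13)/(63/4) = -32/819
  n = 4: D(4) = 4(4 + 9/4) = 25; numerator = -4(-32/819) - 1(6/13) = -250/819; a_4 = (-250/819)/(25) = -10/819
  n = 5: D(5) = 5(5 + 9/4) = 145/4; numerator = -4(-10/819) - 1(-32/819) = 8/91; a_5 = (8/91)/(145/4) = 32/13195

r = 7/2; a_0 = 1; a_1 = -16/13; a_2 = 6/13; a_3 = -32/819; a_4 = -10/819; a_5 = 32/13195


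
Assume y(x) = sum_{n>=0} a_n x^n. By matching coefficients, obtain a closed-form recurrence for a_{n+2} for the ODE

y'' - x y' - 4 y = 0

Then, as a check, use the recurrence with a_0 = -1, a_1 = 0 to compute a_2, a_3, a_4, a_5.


Substitute y = sum_n a_n x^n.
y''(x) has coefficient (n+2)(n+1) a_{n+2} at x^n;
-x y'(x) has coefficient -n a_n at x^n (shift);
-4 y(x) has coefficient -4 a_n at x^n.
Matching x^n: (n+2)(n+1) a_{n+2} + (-n - 4) a_n = 0.
Thus a_{n+2} = (n + 4) / ((n+1)(n+2)) * a_n.

Check with a_0 = -1, a_1 = 0 (apply the recurrence for n = 0, 1, 2, 3): a_0 = -1, a_1 = 0, a_2 = -2, a_3 = 0, a_4 = -1, a_5 = 0.

a_(n+2) = (n + 4) / ((n+1)(n+2)) * a_n; check: a_0 = -1, a_1 = 0, a_2 = -2, a_3 = 0, a_4 = -1, a_5 = 0


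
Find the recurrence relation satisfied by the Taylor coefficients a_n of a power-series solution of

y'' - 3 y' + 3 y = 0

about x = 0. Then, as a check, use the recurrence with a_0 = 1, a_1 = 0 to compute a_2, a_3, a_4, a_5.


Substitute y = sum_n a_n x^n.
y''(x) has coefficient (n+2)(n+1) a_{n+2} at x^n;
-3 y'(x) has coefficient -3 (n+1) a_{n+1} at x^n;
3 y(x) has coefficient 3 a_n at x^n.
Matching x^n: (n+2)(n+1) a_{n+2} - 3 (n+1) a_{n+1} + 3 a_n = 0.
Thus a_{n+2} = [3 (n+1) a_{n+1} - 3 a_n] / ((n+1)(n+2)).

Check with a_0 = 1, a_1 = 0 (apply the recurrence for n = 0, 1, 2, 3): a_0 = 1, a_1 = 0, a_2 = -3/2, a_3 = -3/2, a_4 = -3/4, a_5 = -9/40.

a_(n+2) = [3 (n+1) a_(n+1) - 3 a_n] / ((n+1)(n+2)); check: a_0 = 1, a_1 = 0, a_2 = -3/2, a_3 = -3/2, a_4 = -3/4, a_5 = -9/40


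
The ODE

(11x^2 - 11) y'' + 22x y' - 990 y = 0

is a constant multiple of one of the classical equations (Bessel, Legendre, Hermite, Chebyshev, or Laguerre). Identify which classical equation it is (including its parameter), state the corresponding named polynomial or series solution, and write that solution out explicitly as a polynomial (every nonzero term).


All three coefficients share the factor -11; dividing through by -11 gives  (1 - x^2) y'' - 2x y' + 90 y = 0.
This matches the Legendre equation (1 - x^2) y'' - 2x y' + n(n+1) y = 0 (note the -2x y' term) with n(n+1) = 90, so n = 9; the polynomial solution is P_9(x).
With y = sum_k a_k x^k, matching x^k gives (k+2)(k+1) a_{k+2} = [k(k+1) - n(n+1)] a_k = (k - 9)(k + 10) a_k. The right side vanishes at k = 9, so the series with the parity of 9 terminates at degree 9.
Standard normalization (P_n(1) = 1): leading coefficient (2n)!/(2^n (n!)^2) = 6402373705728000/(512*131681894400) = 12155/128, so a_9 = 12155/128. Work downward with a_k = (k+1)(k+2) a_{k+2} / ((k - 9)(k + 10)):
  a_7 = (8)(9)(12155/128) / ((7 - 9)(7 + 10)) = (109395/16)/(-34) = -6435/32
  a_5 = (6)(7)(-6435/32) / ((5 - 9)(5 + 10)) = (-135135/16)/(-60) = 9009/64
  a_3 = (4)(5)(9009/64) / ((3 - 9)(3 + 10)) = (45045/16)/(-78) = -1155/32
  a_1 = (2)(3)(-1155/32) / ((1 - 9)(1 + 10)) = (-3465/16)/(-88) = 315/128
Hence P_9(x) = 12155 x^9/128 - 6435 x^7/32 + 9009 x^5/64 - 1155 x^3/32 + 315 x/128.

P_9(x); series = 12155 x^9/128 - 6435 x^7/32 + 9009 x^5/64 - 1155 x^3/32 + 315 x/128


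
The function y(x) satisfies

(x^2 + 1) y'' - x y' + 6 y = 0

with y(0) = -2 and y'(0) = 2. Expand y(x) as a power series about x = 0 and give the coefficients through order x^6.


Ansatz: y(x) = sum_{n>=0} a_n x^n, so y'(x) = sum_{n>=1} n a_n x^(n-1) and y''(x) = sum_{n>=2} n(n-1) a_n x^(n-2).
Substitute into P(x) y'' + Q(x) y' + R(x) y = 0 with P(x) = x^2 + 1, Q(x) = -x, R(x) = 6, and match powers of x.
Initial conditions: a_0 = -2, a_1 = 2.
Setting the coefficient of each power of x to zero and solving order by order (substituting the coefficients already found):
  x^0: 2 a_2 + 6 a_0 = 0  ->  2 a_2 = -6 a_0 = 12  ->  a_2 = 6
  x^1: 6 a_3 + 5 a_1 = 0  ->  6 a_3 = -5 a_1 = -10  ->  a_3 = -5/3
  x^2: 12 a_4 + 6 a_2 = 0  ->  12 a_4 = -6 a_2 = -36  ->  a_4 = -3
  x^3: 20 a_5 + 9 a_3 = 0  ->  20 a_5 = -9 a_3 = 15  ->  a_5 = 3/4
  x^4: 30 a_6 + 14 a_4 = 0  ->  30 a_6 = -14 a_4 = 42  ->  a_6 = 7/5
Truncated series: y(x) = -2 + 2 x + 6 x^2 - (5/3) x^3 - 3 x^4 + (3/4) x^5 + (7/5) x^6 + O(x^7).

a_0 = -2; a_1 = 2; a_2 = 6; a_3 = -5/3; a_4 = -3; a_5 = 3/4; a_6 = 7/5


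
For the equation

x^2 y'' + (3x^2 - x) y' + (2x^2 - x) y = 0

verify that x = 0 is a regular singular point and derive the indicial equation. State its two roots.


Divide by x^2 to reach normal form y'' + P_1(x) y' + P_2(x) y = 0 with P_1(x) = 3 - 1/x and P_2(x) = 2 - 1/x.
x = 0 is a singular point because the y'-coefficient 3 - 1/x has a pole at x = 0 and the y-coefficient 2 - 1/x has a pole at x = 0.
It is a regular singular point because x P_1(x) = p(x) = 3x - 1 and x^2 P_2(x) = q(x) = 2x^2 - x are polynomials, hence analytic at x = 0.
p(0) = -1,  q(0) = 0.
Indicial equation: r(r-1) + p(0) r + q(0) = 0, i.e. r^2 + (p(0) - 1) r + q(0) = 0, i.e. r^2 - 2 r = 0.
Discriminant: (-2)^2 - 4(0) = 4, so r = (2 ± 2)/2.
Solving: r_1 = 2, r_2 = 0.

indicial: r^2 - 2 r = 0; roots r_1 = 2, r_2 = 0


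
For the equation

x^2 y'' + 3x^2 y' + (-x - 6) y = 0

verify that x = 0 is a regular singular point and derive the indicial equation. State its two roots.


Divide by x^2 to reach normal form y'' + P_1(x) y' + P_2(x) y = 0 with P_1(x) = 3 and P_2(x) = -1/x - 6/x^2.
x = 0 is a singular point because the y-coefficient -1/x - 6/x^2 has a pole at x = 0.
It is a regular singular point because x P_1(x) = p(x) = 3x and x^2 P_2(x) = q(x) = -x - 6 are polynomials, hence analytic at x = 0.
p(0) = 0,  q(0) = -6.
Indicial equation: r(r-1) + p(0) r + q(0) = 0, i.e. r^2 + (p(0) - 1) r + q(0) = 0, i.e. r^2 - 1 r - 6 = 0.
Discriminant: (-1)^2 - 4(-6) = 25, so r = (1 ± 5)/2.
Solving: r_1 = 3, r_2 = -2.

indicial: r^2 - 1 r - 6 = 0; roots r_1 = 3, r_2 = -2


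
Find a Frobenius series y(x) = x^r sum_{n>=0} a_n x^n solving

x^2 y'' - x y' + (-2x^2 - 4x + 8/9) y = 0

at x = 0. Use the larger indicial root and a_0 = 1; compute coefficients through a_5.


Write in Frobenius form y'' + (p(x)/x) y' + (q(x)/x^2) y = 0:
  p(x) = -1,  q(x) = -2x^2 - 4x + 8/9.
Indicial equation: r(r-1) + (-1) r + (8/9) = 0 -> roots r_1 = 4/3, r_2 = 2/3.
Take r = r_1 = 4/3. Let y(x) = x^r sum_{n>=0} a_n x^n with a_0 = 1.
Substitute y = x^r sum a_n x^n and match x^{r+n}. The recurrence is
  D(n) a_n - 4 a_{n-1} - 2 a_{n-2} = 0,  where D(n) = (r+n)(r+n-1) + (-1)(r+n) + (8/9).
  a_n = [4 a_{n-1} + 2 a_{n-2}] / D(n).
Since the indicial polynomial factors as (r - r_1)(r - r_2), D(n) = (r_1 + n - r_1)(r_1 + n - r_2) = n(n + 2/3).
Evaluating step by step (a_0 = 1):
  n = 1: D(1) = 1(1 + 2/3) = 5/3; numerator = 4(1) = 4; a_1 = (4)/(5/3) = 12/5
  n = 2: D(2) = 2(2 + 2/3) = 16/3; numerator = 4(12/5) + 2(1) = 58/5; a_2 = (58/5)/(16/3) = 87/40
  n = 3: D(3) = 3(3 + 2/3) = 11; numerator = 4(87/40) + 2(12/5) = 27/2; a_3 = (27/2)/(11) = 27/22
  n = 4: D(4) = 4(4 + 2/3) = 56/3; numerator = 4(27/22) + 2(87/40) = 2037/220; a_4 = (2037/220)/(56/3) = 873/1760
  n = 5: D(5) = 5(5 + 2/3) = 85/3; numerator = 4(873/1760) + 2(27/22) = 1953/440; a_5 = (1953/440)/(85/3) = 5859/37400

r = 4/3; a_0 = 1; a_1 = 12/5; a_2 = 87/40; a_3 = 27/22; a_4 = 873/1760; a_5 = 5859/37400


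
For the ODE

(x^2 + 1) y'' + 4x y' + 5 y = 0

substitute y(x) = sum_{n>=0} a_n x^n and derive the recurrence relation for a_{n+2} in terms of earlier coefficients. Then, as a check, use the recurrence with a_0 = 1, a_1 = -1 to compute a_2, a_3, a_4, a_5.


Substitute y = sum_n a_n x^n.
(1 + 1 x^2) y'' contributes (n+2)(n+1) a_{n+2} + n(n-1) a_n at x^n.
4 x y'(x) contributes 4 n a_n at x^n.
5 y(x) contributes 5 a_n at x^n.
Matching x^n: (n+2)(n+1) a_{n+2} + (n(n-1) + 4 n + 5) a_n = 0.
Thus a_{n+2} = (-n(n-1) - 4 n - 5) / ((n+1)(n+2)) * a_n.

Check with a_0 = 1, a_1 = -1 (apply the recurrence for n = 0, 1, 2, 3): a_0 = 1, a_1 = -1, a_2 = -5/2, a_3 = 3/2, a_4 = 25/8, a_5 = -69/40.

a_(n+2) = (-n(n-1) - 4 n - 5) / ((n+1)(n+2)) * a_n; check: a_0 = 1, a_1 = -1, a_2 = -5/2, a_3 = 3/2, a_4 = 25/8, a_5 = -69/40


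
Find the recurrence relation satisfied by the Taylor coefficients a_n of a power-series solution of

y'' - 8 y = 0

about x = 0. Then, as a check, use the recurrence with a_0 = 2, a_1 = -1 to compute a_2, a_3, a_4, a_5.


Substitute y = sum_n a_n x^n into y'' + (const) y = 0.
y''(x) = sum_{n>=0} (n+2)(n+1) a_{n+2} x^n.
The ODE becomes sum_n [(n+2)(n+1) a_{n+2} - 8 a_n] x^n = 0.
Setting each coefficient to zero gives the recurrence:
  (n+2)(n+1) a_{n+2} - 8 a_n = 0,
  a_{n+2} = 8 / ((n+1)(n+2)) a_n.

Check with a_0 = 2, a_1 = -1 (apply the recurrence for n = 0, 1, 2, 3): a_0 = 2, a_1 = -1, a_2 = 8, a_3 = -4/3, a_4 = 16/3, a_5 = -8/15.

a_{n+2} = 8/((n+1)(n+2)) * a_n; check: a_0 = 2, a_1 = -1, a_2 = 8, a_3 = -4/3, a_4 = 16/3, a_5 = -8/15


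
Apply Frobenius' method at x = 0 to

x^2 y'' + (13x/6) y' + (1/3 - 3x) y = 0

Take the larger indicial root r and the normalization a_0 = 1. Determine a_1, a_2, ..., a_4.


Write in Frobenius form y'' + (p(x)/x) y' + (q(x)/x^2) y = 0:
  p(x) = 13/6,  q(x) = 1/3 - 3x.
Indicial equation: r(r-1) + (13/6) r + (1/3) = 0 -> roots r_1 = -1/2, r_2 = -2/3.
Take r = r_1 = -1/2. Let y(x) = x^r sum_{n>=0} a_n x^n with a_0 = 1.
Substitute y = x^r sum a_n x^n and match x^{r+n}. The recurrence is
  D(n) a_n - 3 a_{n-1} = 0,  where D(n) = (r+n)(r+n-1) + (13/6)(r+n) + (1/3).
  a_n = 3 / D(n) * a_{n-1}.
Since the indicial polynomial factors as (r - r_1)(r - r_2), D(n) = (r_1 + n - r_1)(r_1 + n - r_2) = n(n + 1/6).
Evaluating step by step (a_0 = 1):
  n = 1: D(1) = 1(1 + 1/6) = 7/6; numerator = 3(1) = 3; a_1 = (3)/(7/6) = 18/7
  n = 2: D(2) = 2(2 + 1/6) = 13/3; numerator = 3(18/7) = 54/7; a_2 = (54/7)/(13/3) = 162/91
  n = 3: D(3) = 3(3 + 1/6) = 19/2; numerator = 3(162/91) = 486/91; a_3 = (486/91)/(19/2) = 972/1729
  n = 4: D(4) = 4(4 + 1/6) = 50/3; numerator = 3(972/1729) = 2916/1729; a_4 = (2916/1729)/(50/3) = 4374/43225

r = -1/2; a_0 = 1; a_1 = 18/7; a_2 = 162/91; a_3 = 972/1729; a_4 = 4374/43225


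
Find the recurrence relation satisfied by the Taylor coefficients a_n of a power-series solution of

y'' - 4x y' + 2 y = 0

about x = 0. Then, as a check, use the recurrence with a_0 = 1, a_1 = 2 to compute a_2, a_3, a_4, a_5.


Substitute y = sum_n a_n x^n.
y''(x) has coefficient (n+2)(n+1) a_{n+2} at x^n;
-4 x y'(x) has coefficient -4 n a_n at x^n (shift);
2 y(x) has coefficient 2 a_n at x^n.
Matching x^n: (n+2)(n+1) a_{n+2} + (-4n + 2) a_n = 0.
Thus a_{n+2} = (4n - 2) / ((n+1)(n+2)) * a_n.

Check with a_0 = 1, a_1 = 2 (apply the recurrence for n = 0, 1, 2, 3): a_0 = 1, a_1 = 2, a_2 = -1, a_3 = 2/3, a_4 = -1/2, a_5 = 1/3.

a_(n+2) = (4n - 2) / ((n+1)(n+2)) * a_n; check: a_0 = 1, a_1 = 2, a_2 = -1, a_3 = 2/3, a_4 = -1/2, a_5 = 1/3


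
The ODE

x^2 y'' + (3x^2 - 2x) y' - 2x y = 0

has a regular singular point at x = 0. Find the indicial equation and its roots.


Divide by x^2 to reach normal form y'' + P_1(x) y' + P_2(x) y = 0 with P_1(x) = 3 - 2/x and P_2(x) = -2/x.
x = 0 is a singular point because the y'-coefficient 3 - 2/x has a pole at x = 0 and the y-coefficient -2/x has a pole at x = 0.
It is a regular singular point because x P_1(x) = p(x) = 3x - 2 and x^2 P_2(x) = q(x) = -2x are polynomials, hence analytic at x = 0.
p(0) = -2,  q(0) = 0.
Indicial equation: r(r-1) + p(0) r + q(0) = 0, i.e. r^2 + (p(0) - 1) r + q(0) = 0, i.e. r^2 - 3 r = 0.
Discriminant: (-3)^2 - 4(0) = 9, so r = (3 ± 3)/2.
Solving: r_1 = 3, r_2 = 0.

indicial: r^2 - 3 r = 0; roots r_1 = 3, r_2 = 0


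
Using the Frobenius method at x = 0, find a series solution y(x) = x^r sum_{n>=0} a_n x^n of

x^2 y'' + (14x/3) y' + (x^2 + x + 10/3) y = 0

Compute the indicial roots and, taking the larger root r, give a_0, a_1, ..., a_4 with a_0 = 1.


Write in Frobenius form y'' + (p(x)/x) y' + (q(x)/x^2) y = 0:
  p(x) = 14/3,  q(x) = x^2 + x + 10/3.
Indicial equation: r(r-1) + (14/3) r + (10/3) = 0 -> roots r_1 = -5/3, r_2 = -2.
Take r = r_1 = -5/3. Let y(x) = x^r sum_{n>=0} a_n x^n with a_0 = 1.
Substitute y = x^r sum a_n x^n and match x^{r+n}. The recurrence is
  D(n) a_n + 1 a_{n-1} + 1 a_{n-2} = 0,  where D(n) = (r+n)(r+n-1) + (14/3)(r+n) + (10/3).
  a_n = [-1 a_{n-1} - 1 a_{n-2}] / D(n).
Since the indicial polynomial factors as (r - r_1)(r - r_2), D(n) = (r_1 + n - r_1)(r_1 + n - r_2) = n(n + 1/3).
Evaluating step by step (a_0 = 1):
  n = 1: D(1) = 1(1 + 1/3) = 4/3; numerator = -1(1) = -1; a_1 = (-1)/(4/3) = -3/4
  n = 2: D(2) = 2(2 + 1/3) = 14/3; numerator = -1(-3/4) - 1(1) = -1/4; a_2 = (-1/4)/(14/3) = -3/56
  n = 3: D(3) = 3(3 + 1/3) = 10; numerator = -1(-3/56) - 1(-3/4) = 45/56; a_3 = (45/56)/(10) = 9/112
  n = 4: D(4) = 4(4 + 1/3) = 52/3; numerator = -1(9/112) - 1(-3/56) = -3/112; a_4 = (-3/112)/(52/3) = -9/5824

r = -5/3; a_0 = 1; a_1 = -3/4; a_2 = -3/56; a_3 = 9/112; a_4 = -9/5824


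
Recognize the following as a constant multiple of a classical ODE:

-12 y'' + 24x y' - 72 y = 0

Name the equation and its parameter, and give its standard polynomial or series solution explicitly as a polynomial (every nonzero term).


All three coefficients share the factor -12; dividing through by -12 gives  y'' - 2x y' + 6 y = 0.
This matches the Hermite equation y'' - 2x y' + 2n y = 0 with 2n = 6, so n = 3; the polynomial solution is H_3(x).
With y = sum_k a_k x^k, matching x^k gives (k+2)(k+1) a_{k+2} = 2(k - n) a_k = 2(k - 3) a_k. The right side vanishes at k = 3, so the series with the parity of 3 terminates at degree 3.
Standard normalization: leading coefficient of H_n is 2^n, so a_3 = 2^3 = 8. Work downward with a_k = (k+1)(k+2) a_{k+2} / (2(k - n)):
  a_1 = (2)(3)(8) / (2(1 - 3)) = 48/(-4) = -12
Hence H_3(x) = 8 x^3 - 12 x.

H_3(x); series = 8 x^3 - 12 x


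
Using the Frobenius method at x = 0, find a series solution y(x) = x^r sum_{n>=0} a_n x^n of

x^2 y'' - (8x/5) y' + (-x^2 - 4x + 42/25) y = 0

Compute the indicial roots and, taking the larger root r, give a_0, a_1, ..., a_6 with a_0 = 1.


Write in Frobenius form y'' + (p(x)/x) y' + (q(x)/x^2) y = 0:
  p(x) = -8/5,  q(x) = -x^2 - 4x + 42/25.
Indicial equation: r(r-1) + (-8/5) r + (42/25) = 0 -> roots r_1 = 7/5, r_2 = 6/5.
Take r = r_1 = 7/5. Let y(x) = x^r sum_{n>=0} a_n x^n with a_0 = 1.
Substitute y = x^r sum a_n x^n and match x^{r+n}. The recurrence is
  D(n) a_n - 4 a_{n-1} - 1 a_{n-2} = 0,  where D(n) = (r+n)(r+n-1) + (-8/5)(r+n) + (42/25).
  a_n = [4 a_{n-1} + 1 a_{n-2}] / D(n).
Since the indicial polynomial factors as (r - r_1)(r - r_2), D(n) = (r_1 + n - r_1)(r_1 + n - r_2) = n(n + 1/5).
Evaluating step by step (a_0 = 1):
  n = 1: D(1) = 1(1 + 1/5) = 6/5; numerator = 4(1) = 4; a_1 = (4)/(6/5) = 10/3
  n = 2: D(2) = 2(2 + 1/5) = 22/5; numerator = 4(10/3) + 1(1) = 43/3; a_2 = (43/3)/(22/5) = 215/66
  n = 3: D(3) = 3(3 + 1/5) = 48/5; numerator = 4(215/66) + 1(10/3) = 180/11; a_3 = (180/11)/(48/5) = 75/44
  n = 4: D(4) = 4(4 + 1/5) = 84/5; numerator = 4(75/44) + 1(215/66) = 665/66; a_4 = (665/66)/(84/5) = 475/792
  n = 5: D(5) = 5(5 + 1/5) = 26; numerator = 4(475/792) + 1(75/44) = 1625/396; a_5 = (1625/396)/(26) = 125/792
  n = 6: D(6) = 6(6 + 1/5) = 186/5; numerator = 4(125/792) + 1(475/792) = 325/264; a_6 = (325/264)/(186/5) = 1625/49104

r = 7/5; a_0 = 1; a_1 = 10/3; a_2 = 215/66; a_3 = 75/44; a_4 = 475/792; a_5 = 125/792; a_6 = 1625/49104


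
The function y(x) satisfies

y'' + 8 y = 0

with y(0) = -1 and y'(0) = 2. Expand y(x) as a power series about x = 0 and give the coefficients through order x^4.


Ansatz: y(x) = sum_{n>=0} a_n x^n, so y'(x) = sum_{n>=1} n a_n x^(n-1) and y''(x) = sum_{n>=2} n(n-1) a_n x^(n-2).
Substitute into P(x) y'' + Q(x) y' + R(x) y = 0 with P(x) = 1, Q(x) = 0, R(x) = 8, and match powers of x.
Initial conditions: a_0 = -1, a_1 = 2.
Setting the coefficient of each power of x to zero and solving order by order (substituting the coefficients already found):
  x^0: 2 a_2 + 8 a_0 = 0  ->  2 a_2 = -8 a_0 = 8  ->  a_2 = 4
  x^1: 6 a_3 + 8 a_1 = 0  ->  6 a_3 = -8 a_1 = -16  ->  a_3 = -8/3
  x^2: 12 a_4 + 8 a_2 = 0  ->  12 a_4 = -8 a_2 = -32  ->  a_4 = -8/3
Truncated series: y(x) = -1 + 2 x + 4 x^2 - (8/3) x^3 - (8/3) x^4 + O(x^5).

a_0 = -1; a_1 = 2; a_2 = 4; a_3 = -8/3; a_4 = -8/3


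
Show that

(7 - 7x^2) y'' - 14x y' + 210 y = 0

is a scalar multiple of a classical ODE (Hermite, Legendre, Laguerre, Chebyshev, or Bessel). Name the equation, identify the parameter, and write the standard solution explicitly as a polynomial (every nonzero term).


All three coefficients share the factor 7; dividing through by 7 gives  (1 - x^2) y'' - 2x y' + 30 y = 0.
This matches the Legendre equation (1 - x^2) y'' - 2x y' + n(n+1) y = 0 (note the -2x y' term) with n(n+1) = 30, so n = 5; the polynomial solution is P_5(x).
With y = sum_k a_k x^k, matching x^k gives (k+2)(k+1) a_{k+2} = [k(k+1) - n(n+1)] a_k = (k - 5)(k + 6) a_k. The right side vanishes at k = 5, so the series with the parity of 5 terminates at degree 5.
Standard normalization (P_n(1) = 1): leading coefficient (2n)!/(2^n (n!)^2) = 3628800/(32*14400) = 63/8, so a_5 = 63/8. Work downward with a_k = (k+1)(k+2) a_{k+2} / ((k - 5)(k + 6)):
  a_3 = (4)(5)(63/8) / ((3 - 5)(3 + 6)) = (315/2)/(-18) = -35/4
  a_1 = (2)(3)(-35/4) / ((1 - 5)(1 + 6)) = (-105/2)/(-28) = 15/8
Hence P_5(x) = 63 x^5/8 - 35 x^3/4 + 15 x/8.

P_5(x); series = 63 x^5/8 - 35 x^3/4 + 15 x/8


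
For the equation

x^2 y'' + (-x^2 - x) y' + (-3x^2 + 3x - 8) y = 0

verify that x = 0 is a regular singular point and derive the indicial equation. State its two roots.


Divide by x^2 to reach normal form y'' + P_1(x) y' + P_2(x) y = 0 with P_1(x) = -1 - 1/x and P_2(x) = -3 + 3/x - 8/x^2.
x = 0 is a singular point because the y'-coefficient -1 - 1/x has a pole at x = 0 and the y-coefficient -3 + 3/x - 8/x^2 has a pole at x = 0.
It is a regular singular point because x P_1(x) = p(x) = -x - 1 and x^2 P_2(x) = q(x) = -3x^2 + 3x - 8 are polynomials, hence analytic at x = 0.
p(0) = -1,  q(0) = -8.
Indicial equation: r(r-1) + p(0) r + q(0) = 0, i.e. r^2 + (p(0) - 1) r + q(0) = 0, i.e. r^2 - 2 r - 8 = 0.
Discriminant: (-2)^2 - 4(-8) = 36, so r = (2 ± 6)/2.
Solving: r_1 = 4, r_2 = -2.

indicial: r^2 - 2 r - 8 = 0; roots r_1 = 4, r_2 = -2
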